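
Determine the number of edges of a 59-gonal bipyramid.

A bipyramid over an n-gon has 2n triangular faces and n + 2 vertices: V = 59 + 2 = 61, E = 3·59 = 177, F = 2·59 = 118.

177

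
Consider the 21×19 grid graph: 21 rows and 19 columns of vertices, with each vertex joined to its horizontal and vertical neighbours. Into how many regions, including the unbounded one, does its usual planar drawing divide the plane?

The grid has V = 21·19 = 399 vertices and E = 21·18 + 19·20 = 758 edges.
F = 2 − V + E = 2 − 399 + 758 = 361.

361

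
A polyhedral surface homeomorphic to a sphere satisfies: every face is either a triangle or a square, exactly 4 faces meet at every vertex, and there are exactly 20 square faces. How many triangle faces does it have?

8

Let x be the number of triangles; then F = 20 + x.
Edge–face incidences: 2E = 4·20 + 3·x = 80 + 3x.
Every vertex has degree 4, so 4V = 2E.
Euler: V − E + F = 2 ⇒ (2E)/4 − E + (20 + x) = 2.
Multiply by 8: 2·(2E) − 4·(2E) + 8·(20 + x) = 16, i.e. 160 + 8x − 2·(80 + 3x) = 16.
Collecting terms: 2x = 16, so x = 8.
Then 2E = 80 + 3·8 = 104, so E = 52, V = 2E/4 = 26, F = 20 + 8 = 28.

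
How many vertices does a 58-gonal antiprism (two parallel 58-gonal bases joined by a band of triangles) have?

116

An antiprism on an n-gon has two n-gon caps and 2n triangles: V = 2·58 = 116, E = 4·58 = 232, F = 2·58 + 2 = 118.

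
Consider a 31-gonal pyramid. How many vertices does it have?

32

A pyramid on an n-gon base has one n-gon and n triangles: V = 31 + 1 = 32, E = 2·31 = 62, F = 31 + 1 = 32.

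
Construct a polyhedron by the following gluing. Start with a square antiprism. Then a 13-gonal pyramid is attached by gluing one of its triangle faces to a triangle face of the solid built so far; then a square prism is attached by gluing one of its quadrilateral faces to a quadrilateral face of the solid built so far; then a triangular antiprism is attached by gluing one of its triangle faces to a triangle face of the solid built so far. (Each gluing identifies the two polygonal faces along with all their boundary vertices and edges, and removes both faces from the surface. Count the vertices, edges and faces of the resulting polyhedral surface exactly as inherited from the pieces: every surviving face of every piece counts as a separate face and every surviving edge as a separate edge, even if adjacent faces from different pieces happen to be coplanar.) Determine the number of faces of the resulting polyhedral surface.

A square antiprism: V=8, E=16, F=10.
Attach a 13-gonal pyramid (V=14, E=26, F=14) along a 3-gon: merge 3 vertices and 3 edges, delete both glued faces → V=19, E=39, F=22.
Attach a square prism (V=8, E=12, F=6) along a 4-gon: merge 4 vertices and 4 edges, delete both glued faces → V=23, E=47, F=26.
Attach a triangular antiprism (V=6, E=12, F=8) along a 3-gon: merge 3 vertices and 3 edges, delete both glued faces → V=26, E=56, F=32.
Check: V − E + F = 26 − 56 + 32 = 2.

32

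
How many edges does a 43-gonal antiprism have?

172

An antiprism on an n-gon has two n-gon caps and 2n triangles: V = 2·43 = 86, E = 4·43 = 172, F = 2·43 + 2 = 88.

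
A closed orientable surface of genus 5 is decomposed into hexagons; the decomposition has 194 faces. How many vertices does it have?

χ = 2 − 2·5 = -8, and every face is a hexagon so 6F = 2E.
E = 6·194/2 = 582. Then V = -8 + E − F = -8 + 582 − 194 = 380.

380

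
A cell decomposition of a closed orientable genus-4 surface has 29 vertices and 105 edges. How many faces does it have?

70

For a closed orientable surface of genus 4, χ = 2 − 2·4 = -6.
F = -6 − V + E = -6 − 29 + 105 = 70.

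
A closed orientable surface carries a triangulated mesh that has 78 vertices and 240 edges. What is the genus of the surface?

2

Every face is a triangle and each edge borders two faces, so 3F = 2·240, giving F = 160.
χ = V − E + F = 78 − 240 + 160 = -2.
For a closed orientable surface χ = 2 − 2g, so g = (2 − (-2))/2 = 2.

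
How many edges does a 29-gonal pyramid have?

A pyramid on an n-gon base has one n-gon and n triangles: V = 29 + 1 = 30, E = 2·29 = 58, F = 29 + 1 = 30.
Check: V − E + F = 30 − 58 + 30 = 2.

58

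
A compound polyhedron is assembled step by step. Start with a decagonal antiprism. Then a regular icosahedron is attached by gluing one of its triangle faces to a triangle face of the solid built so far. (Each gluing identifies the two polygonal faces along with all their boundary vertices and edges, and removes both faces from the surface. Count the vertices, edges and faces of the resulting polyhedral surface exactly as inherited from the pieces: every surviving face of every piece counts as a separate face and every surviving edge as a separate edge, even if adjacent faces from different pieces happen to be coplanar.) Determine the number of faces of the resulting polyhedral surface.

40

A decagonal antiprism: V=20, E=40, F=22.
Attach a regular icosahedron (V=12, E=30, F=20) along a 3-gon: merge 3 vertices and 3 edges, delete both glued faces → V=29, E=67, F=40.
Check: V − E + F = 29 − 67 + 40 = 2.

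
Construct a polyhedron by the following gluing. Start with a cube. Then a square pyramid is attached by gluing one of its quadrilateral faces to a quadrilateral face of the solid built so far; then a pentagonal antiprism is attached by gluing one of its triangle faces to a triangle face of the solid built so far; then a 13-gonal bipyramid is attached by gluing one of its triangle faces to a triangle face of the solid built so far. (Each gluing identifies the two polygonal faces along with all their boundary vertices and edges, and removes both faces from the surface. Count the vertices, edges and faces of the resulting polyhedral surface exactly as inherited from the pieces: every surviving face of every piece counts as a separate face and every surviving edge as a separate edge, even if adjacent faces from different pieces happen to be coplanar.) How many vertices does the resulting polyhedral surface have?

28

A cube: V=8, E=12, F=6.
Attach a square pyramid (V=5, E=8, F=5) along a 4-gon: merge 4 vertices and 4 edges, delete both glued faces → V=9, E=16, F=9.
Attach a pentagonal antiprism (V=10, E=20, F=12) along a 3-gon: merge 3 vertices and 3 edges, delete both glued faces → V=16, E=33, F=19.
Attach a 13-gonal bipyramid (V=15, E=39, F=26) along a 3-gon: merge 3 vertices and 3 edges, delete both glued faces → V=28, E=69, F=43.
Check: V − E + F = 28 − 69 + 43 = 2.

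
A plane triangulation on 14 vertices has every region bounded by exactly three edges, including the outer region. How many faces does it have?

In a plane triangulation 3F = 2E and V − E + F = 2, so F = 2V − 4 = 2·14 − 4 = 24.

24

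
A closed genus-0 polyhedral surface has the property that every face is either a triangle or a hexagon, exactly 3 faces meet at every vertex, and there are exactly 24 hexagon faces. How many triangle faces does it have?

4

Let x be the number of triangles; then F = 24 + x.
Edge–face incidences: 2E = 6·24 + 3·x = 144 + 3x.
Every vertex has degree 3, so 3V = 2E.
Euler: V − E + F = 2 ⇒ (2E)/3 − E + (24 + x) = 2.
Multiply by 6: 2·(2E) − 3·(2E) + 6·(24 + x) = 12, i.e. 144 + 6x − (144 + 3x) = 12.
Collecting terms: 3x = 12, so x = 4.
Then 2E = 144 + 3·4 = 156, so E = 78, V = 2E/3 = 52, F = 24 + 4 = 28.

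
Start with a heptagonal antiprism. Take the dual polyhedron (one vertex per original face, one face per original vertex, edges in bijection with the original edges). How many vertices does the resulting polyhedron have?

The base solid has V = 14, E = 28, F = 16.
The dual swaps V and F and preserves E: V′ = F = 16, E′ = E = 28, F′ = V = 14.

16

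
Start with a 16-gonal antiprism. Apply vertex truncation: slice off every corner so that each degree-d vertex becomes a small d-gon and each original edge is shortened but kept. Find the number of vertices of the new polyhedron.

128

The base solid has V = 32, E = 64, F = 34.
Truncation replaces each original edge-end by a new vertex, so V′ = 2E = 128.
Each original edge survives, and each old vertex of degree d contributes d new edges; summing degrees gives Σd = 2E, so E′ = E + 2E = 3E = 192.
Each original face survives and each original vertex becomes one new face: F′ = F + V = 66.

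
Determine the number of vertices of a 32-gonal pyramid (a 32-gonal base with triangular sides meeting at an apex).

A pyramid on an n-gon base has one n-gon and n triangles: V = 32 + 1 = 33, E = 2·32 = 64, F = 32 + 1 = 33.
Check: V − E + F = 33 − 64 + 33 = 2.

33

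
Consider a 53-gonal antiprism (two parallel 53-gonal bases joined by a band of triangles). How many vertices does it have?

106

An antiprism on an n-gon has two n-gon caps and 2n triangles: V = 2·53 = 106, E = 4·53 = 212, F = 2·53 + 2 = 108.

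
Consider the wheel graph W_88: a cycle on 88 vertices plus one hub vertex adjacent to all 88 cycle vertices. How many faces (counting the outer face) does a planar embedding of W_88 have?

W_88 has V = 88 + 1 = 89 vertices and E = 2·88 = 176 edges.
By Euler's formula F = 2 − V + E = 2 − 89 + 176 = 89.

89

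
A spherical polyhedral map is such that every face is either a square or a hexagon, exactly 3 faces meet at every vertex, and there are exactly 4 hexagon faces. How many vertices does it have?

Let x be the number of squares; then F = 4 + x.
Edge–face incidences: 2E = 6·4 + 4·x = 24 + 4x.
Every vertex has degree 3, so 3V = 2E.
Euler: V − E + F = 2 ⇒ (2E)/3 − E + (4 + x) = 2.
Multiply by 6: 2·(2E) − 3·(2E) + 6·(4 + x) = 12, i.e. 24 + 6x − (24 + 4x) = 12.
Collecting terms: 2x = 12, so x = 6.
Then 2E = 24 + 4·6 = 48, so E = 24, V = 2E/3 = 16, F = 4 + 6 = 10.

16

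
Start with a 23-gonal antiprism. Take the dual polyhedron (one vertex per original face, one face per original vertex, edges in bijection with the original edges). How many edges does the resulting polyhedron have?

The base solid has V = 46, E = 92, F = 48.
The dual swaps V and F and preserves E: V′ = F = 48, E′ = E = 92, F′ = V = 46.

92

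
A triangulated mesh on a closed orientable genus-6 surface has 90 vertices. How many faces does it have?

χ = 2 − 2·6 = -10, and every face is a triangle so 3F = 2E.
V − E + F = -10 with E = 3F/2 gives 90 − (3/2 − 1)·F = -10, so F = 200 and E = 300.

200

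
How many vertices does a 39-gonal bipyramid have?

A bipyramid over an n-gon has 2n triangular faces and n + 2 vertices: V = 39 + 2 = 41, E = 3·39 = 117, F = 2·39 = 78.

41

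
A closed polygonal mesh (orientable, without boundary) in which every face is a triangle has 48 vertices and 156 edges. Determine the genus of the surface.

3

Every face is a triangle and each edge borders two faces, so 3F = 2·156, giving F = 104.
χ = V − E + F = 48 − 156 + 104 = -4.
For a closed orientable surface χ = 2 − 2g, so g = (2 − (-4))/2 = 3.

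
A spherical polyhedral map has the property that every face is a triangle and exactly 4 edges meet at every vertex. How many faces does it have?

8

Each face has 3 edges and each edge borders two faces, so 2E = 3F.
Each vertex has degree 4, so 4V = 2E and hence V = 3F/4.
Euler: V − E + F = 2 ⇒ (3F/4) − (3F/2) + F = 2.
Multiply by 8: (6 − 12 + 8)F = 16, i.e. 2F = 16.
So F = 8, E = 3·8/2 = 12, V = 3·8/4 = 6.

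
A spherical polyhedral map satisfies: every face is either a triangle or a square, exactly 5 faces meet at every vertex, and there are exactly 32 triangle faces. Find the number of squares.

Let x be the number of squares; then F = 32 + x.
Edge–face incidences: 2E = 3·32 + 4·x = 96 + 4x.
Every vertex has degree 5, so 5V = 2E.
Euler: V − E + F = 2 ⇒ (2E)/5 − E + (32 + x) = 2.
Multiply by 10: 2·(2E) − 5·(2E) + 10·(32 + x) = 20, i.e. 320 + 10x − 3·(96 + 4x) = 20.
Collecting terms: −2x + 32 = 20, so −2x = −12, so x = 6.
Then 2E = 96 + 4·6 = 120, so E = 60, V = 2E/5 = 24, F = 32 + 6 = 38.

6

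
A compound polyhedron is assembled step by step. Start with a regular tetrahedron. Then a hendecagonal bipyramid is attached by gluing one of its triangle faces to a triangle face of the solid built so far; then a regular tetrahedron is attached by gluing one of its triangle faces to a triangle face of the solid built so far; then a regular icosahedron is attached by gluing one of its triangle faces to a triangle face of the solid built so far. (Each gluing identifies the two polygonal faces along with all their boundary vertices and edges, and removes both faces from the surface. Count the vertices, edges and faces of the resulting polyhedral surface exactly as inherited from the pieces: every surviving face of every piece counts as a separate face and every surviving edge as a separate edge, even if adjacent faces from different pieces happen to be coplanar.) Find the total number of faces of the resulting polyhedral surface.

44

A regular tetrahedron: V=4, E=6, F=4.
Attach a hendecagonal bipyramid (V=13, E=33, F=22) along a 3-gon: merge 3 vertices and 3 edges, delete both glued faces → V=14, E=36, F=24.
Attach a regular tetrahedron (V=4, E=6, F=4) along a 3-gon: merge 3 vertices and 3 edges, delete both glued faces → V=15, E=39, F=26.
Attach a regular icosahedron (V=12, E=30, F=20) along a 3-gon: merge 3 vertices and 3 edges, delete both glued faces → V=24, E=66, F=44.
Check: V − E + F = 24 − 66 + 44 = 2.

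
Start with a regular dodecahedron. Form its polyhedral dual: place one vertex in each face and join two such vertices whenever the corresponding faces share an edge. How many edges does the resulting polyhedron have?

The base solid has V = 20, E = 30, F = 12.
The dual swaps V and F and preserves E: V′ = F = 12, E′ = E = 30, F′ = V = 20.

30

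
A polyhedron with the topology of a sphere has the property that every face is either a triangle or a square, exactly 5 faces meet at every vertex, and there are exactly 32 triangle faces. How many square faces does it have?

6

Let x be the number of squares; then F = 32 + x.
Edge–face incidences: 2E = 3·32 + 4·x = 96 + 4x.
Every vertex has degree 5, so 5V = 2E.
Euler: V − E + F = 2 ⇒ (2E)/5 − E + (32 + x) = 2.
Multiply by 10: 2·(2E) − 5·(2E) + 10·(32 + x) = 20, i.e. 320 + 10x − 3·(96 + 4x) = 20.
Collecting terms: −2x + 32 = 20, so −2x = −12, so x = 6.
Then 2E = 96 + 4·6 = 120, so E = 60, V = 2E/5 = 24, F = 32 + 6 = 38.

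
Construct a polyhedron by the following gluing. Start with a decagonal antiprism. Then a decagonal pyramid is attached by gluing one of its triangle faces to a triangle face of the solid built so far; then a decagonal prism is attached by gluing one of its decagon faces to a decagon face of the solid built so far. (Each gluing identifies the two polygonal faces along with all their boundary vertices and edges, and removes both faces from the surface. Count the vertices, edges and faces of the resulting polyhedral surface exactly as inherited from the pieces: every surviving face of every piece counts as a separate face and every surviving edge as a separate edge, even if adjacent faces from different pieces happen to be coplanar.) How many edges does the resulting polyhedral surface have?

77

A decagonal antiprism: V=20, E=40, F=22.
Attach a decagonal pyramid (V=11, E=20, F=11) along a 3-gon: merge 3 vertices and 3 edges, delete both glued faces → V=28, E=57, F=31.
Attach a decagonal prism (V=20, E=30, F=12) along a 10-gon: merge 10 vertices and 10 edges, delete both glued faces → V=38, E=77, F=41.
Check: V − E + F = 38 − 77 + 41 = 2.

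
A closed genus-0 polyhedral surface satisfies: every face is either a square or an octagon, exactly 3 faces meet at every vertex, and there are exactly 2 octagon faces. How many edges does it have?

24

Let x be the number of squares; then F = 2 + x.
Edge–face incidences: 2E = 8·2 + 4·x = 16 + 4x.
Every vertex has degree 3, so 3V = 2E.
Euler: V − E + F = 2 ⇒ (2E)/3 − E + (2 + x) = 2.
Multiply by 6: 2·(2E) − 3·(2E) + 6·(2 + x) = 12, i.e. 12 + 6x − (16 + 4x) = 12.
Collecting terms: 2x − 4 = 12, so 2x = 16, so x = 8.
Then 2E = 16 + 4·8 = 48, so E = 24, V = 2E/3 = 16, F = 2 + 8 = 10.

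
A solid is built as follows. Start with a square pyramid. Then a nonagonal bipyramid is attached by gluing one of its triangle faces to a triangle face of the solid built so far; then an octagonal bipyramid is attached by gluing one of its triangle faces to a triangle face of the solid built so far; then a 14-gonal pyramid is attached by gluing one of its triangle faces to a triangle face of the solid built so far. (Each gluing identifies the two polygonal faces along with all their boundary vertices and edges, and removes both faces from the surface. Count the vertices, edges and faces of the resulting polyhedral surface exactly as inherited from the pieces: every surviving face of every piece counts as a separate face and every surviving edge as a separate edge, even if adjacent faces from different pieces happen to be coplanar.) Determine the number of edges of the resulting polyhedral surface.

78

A square pyramid: V=5, E=8, F=5.
Attach a nonagonal bipyramid (V=11, E=27, F=18) along a 3-gon: merge 3 vertices and 3 edges, delete both glued faces → V=13, E=32, F=21.
Attach an octagonal bipyramid (V=10, E=24, F=16) along a 3-gon: merge 3 vertices and 3 edges, delete both glued faces → V=20, E=53, F=35.
Attach a 14-gonal pyramid (V=15, E=28, F=15) along a 3-gon: merge 3 vertices and 3 edges, delete both glued faces → V=32, E=78, F=48.
Check: V − E + F = 32 − 78 + 48 = 2.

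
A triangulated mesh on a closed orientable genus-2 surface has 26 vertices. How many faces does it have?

56

χ = 2 − 2·2 = -2, and every face is a triangle so 3F = 2E.
V − E + F = -2 with E = 3F/2 gives 26 − (3/2 − 1)·F = -2, so F = 56 and E = 84.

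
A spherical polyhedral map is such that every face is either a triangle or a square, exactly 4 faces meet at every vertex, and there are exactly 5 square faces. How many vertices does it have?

11

Let x be the number of triangles; then F = 5 + x.
Edge–face incidences: 2E = 4·5 + 3·x = 20 + 3x.
Every vertex has degree 4, so 4V = 2E.
Euler: V − E + F = 2 ⇒ (2E)/4 − E + (5 + x) = 2.
Multiply by 8: 2·(2E) − 4·(2E) + 8·(5 + x) = 16, i.e. 40 + 8x − 2·(20 + 3x) = 16.
Collecting terms: 2x = 16, so x = 8.
Then 2E = 20 + 3·8 = 44, so E = 22, V = 2E/4 = 11, F = 5 + 8 = 13.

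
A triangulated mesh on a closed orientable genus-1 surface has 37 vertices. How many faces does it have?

74

χ = 2 − 2·1 = 0, and every face is a triangle so 3F = 2E.
V − E + F = 0 with E = 3F/2 gives 37 − (3/2 − 1)·F = 0, so F = 74 and E = 111.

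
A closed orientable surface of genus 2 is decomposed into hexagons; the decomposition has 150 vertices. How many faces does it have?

χ = 2 − 2·2 = -2, and every face is a hexagon so 6F = 2E.
V − E + F = -2 with E = 6F/2 gives 150 − (6/2 − 1)·F = -2, so F = 76 and E = 228.

76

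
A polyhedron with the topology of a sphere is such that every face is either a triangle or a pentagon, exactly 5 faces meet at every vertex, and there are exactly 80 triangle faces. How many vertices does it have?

60

Let x be the number of pentagons; then F = 80 + x.
Edge–face incidences: 2E = 3·80 + 5·x = 240 + 5x.
Every vertex has degree 5, so 5V = 2E.
Euler: V − E + F = 2 ⇒ (2E)/5 − E + (80 + x) = 2.
Multiply by 10: 2·(2E) − 5·(2E) + 10·(80 + x) = 20, i.e. 800 + 10x − 3·(240 + 5x) = 20.
Collecting terms: −5x + 80 = 20, so −5x = −60, so x = 12.
Then 2E = 240 + 5·12 = 300, so E = 150, V = 2E/5 = 60, F = 80 + 12 = 92.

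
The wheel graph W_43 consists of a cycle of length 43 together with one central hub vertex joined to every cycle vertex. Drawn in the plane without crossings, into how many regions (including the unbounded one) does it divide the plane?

W_43 has V = 43 + 1 = 44 vertices and E = 2·43 = 86 edges.
By Euler's formula F = 2 − V + E = 2 − 44 + 86 = 44.

44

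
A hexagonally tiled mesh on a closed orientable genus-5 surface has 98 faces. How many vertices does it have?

χ = 2 − 2·5 = -8, and every face is a hexagon so 6F = 2E.
E = 6·98/2 = 294. Then V = -8 + E − F = -8 + 294 − 98 = 188.

188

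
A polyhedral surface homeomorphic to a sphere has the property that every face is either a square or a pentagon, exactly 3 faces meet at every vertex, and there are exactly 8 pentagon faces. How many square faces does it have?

Let x be the number of squares; then F = 8 + x.
Edge–face incidences: 2E = 5·8 + 4·x = 40 + 4x.
Every vertex has degree 3, so 3V = 2E.
Euler: V − E + F = 2 ⇒ (2E)/3 − E + (8 + x) = 2.
Multiply by 6: 2·(2E) − 3·(2E) + 6·(8 + x) = 12, i.e. 48 + 6x − (40 + 4x) = 12.
Collecting terms: 2x + 8 = 12, so 2x = 4, so x = 2.
Then 2E = 40 + 4·2 = 48, so E = 24, V = 2E/3 = 16, F = 8 + 2 = 10.

2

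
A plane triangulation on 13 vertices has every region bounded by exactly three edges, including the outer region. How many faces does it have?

22

In a plane triangulation 3F = 2E and V − E + F = 2, so F = 2V − 4 = 2·13 − 4 = 22.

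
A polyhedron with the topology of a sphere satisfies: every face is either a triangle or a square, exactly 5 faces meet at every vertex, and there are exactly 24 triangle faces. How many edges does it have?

Let x be the number of squares; then F = 24 + x.
Edge–face incidences: 2E = 3·24 + 4·x = 72 + 4x.
Every vertex has degree 5, so 5V = 2E.
Euler: V − E + F = 2 ⇒ (2E)/5 − E + (24 + x) = 2.
Multiply by 10: 2·(2E) − 5·(2E) + 10·(24 + x) = 20, i.e. 240 + 10x − 3·(72 + 4x) = 20.
Collecting terms: −2x + 24 = 20, so −2x = −4, so x = 2.
Then 2E = 72 + 4·2 = 80, so E = 40, V = 2E/5 = 16, F = 24 + 2 = 26.

40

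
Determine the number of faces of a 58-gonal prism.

60

A prism on an n-gon has two n-gon bases and n rectangular sides: V = 2·58 = 116, E = 3·58 = 174, F = 58 + 2 = 60.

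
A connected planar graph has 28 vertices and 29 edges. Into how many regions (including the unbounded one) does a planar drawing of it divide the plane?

3

Euler's formula for a connected plane graph: V − E + F = 2, so F = 2 − 28 + 29 = 3.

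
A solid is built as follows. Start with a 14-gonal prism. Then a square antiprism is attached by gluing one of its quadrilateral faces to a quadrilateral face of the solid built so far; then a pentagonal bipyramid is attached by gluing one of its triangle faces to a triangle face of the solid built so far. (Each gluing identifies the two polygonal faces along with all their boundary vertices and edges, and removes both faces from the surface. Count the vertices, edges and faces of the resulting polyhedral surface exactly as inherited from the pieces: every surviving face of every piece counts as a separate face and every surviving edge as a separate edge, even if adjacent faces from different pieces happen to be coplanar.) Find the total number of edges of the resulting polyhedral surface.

A 14-gonal prism: V=28, E=42, F=16.
Attach a square antiprism (V=8, E=16, F=10) along a 4-gon: merge 4 vertices and 4 edges, delete both glued faces → V=32, E=54, F=24.
Attach a pentagonal bipyramid (V=7, E=15, F=10) along a 3-gon: merge 3 vertices and 3 edges, delete both glued faces → V=36, E=66, F=32.
Check: V − E + F = 36 − 66 + 32 = 2.

66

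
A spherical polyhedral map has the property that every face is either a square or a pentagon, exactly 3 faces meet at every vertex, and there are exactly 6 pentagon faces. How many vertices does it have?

14

Let x be the number of squares; then F = 6 + x.
Edge–face incidences: 2E = 5·6 + 4·x = 30 + 4x.
Every vertex has degree 3, so 3V = 2E.
Euler: V − E + F = 2 ⇒ (2E)/3 − E + (6 + x) = 2.
Multiply by 6: 2·(2E) − 3·(2E) + 6·(6 + x) = 12, i.e. 36 + 6x − (30 + 4x) = 12.
Collecting terms: 2x + 6 = 12, so 2x = 6, so x = 3.
Then 2E = 30 + 4·3 = 42, so E = 21, V = 2E/3 = 14, F = 6 + 3 = 9.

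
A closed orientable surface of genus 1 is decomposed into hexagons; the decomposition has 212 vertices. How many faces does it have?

106

χ = 2 − 2·1 = 0, and every face is a hexagon so 6F = 2E.
V − E + F = 0 with E = 6F/2 gives 212 − (6/2 − 1)·F = 0, so F = 106 and E = 318.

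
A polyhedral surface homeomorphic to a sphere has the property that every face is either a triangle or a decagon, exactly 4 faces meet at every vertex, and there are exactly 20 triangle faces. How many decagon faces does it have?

Let x be the number of decagons; then F = 20 + x.
Edge–face incidences: 2E = 3·20 + 10·x = 60 + 10x.
Every vertex has degree 4, so 4V = 2E.
Euler: V − E + F = 2 ⇒ (2E)/4 − E + (20 + x) = 2.
Multiply by 8: 2·(2E) − 4·(2E) + 8·(20 + x) = 16, i.e. 160 + 8x − 2·(60 + 10x) = 16.
Collecting terms: −12x + 40 = 16, so −12x = −24, so x = 2.
Then 2E = 60 + 10·2 = 80, so E = 40, V = 2E/4 = 20, F = 20 + 2 = 22.

2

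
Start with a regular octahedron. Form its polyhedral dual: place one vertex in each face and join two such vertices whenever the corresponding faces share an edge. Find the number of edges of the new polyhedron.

The base solid has V = 6, E = 12, F = 8.
The dual swaps V and F and preserves E: V′ = F = 8, E′ = E = 12, F′ = V = 6.

12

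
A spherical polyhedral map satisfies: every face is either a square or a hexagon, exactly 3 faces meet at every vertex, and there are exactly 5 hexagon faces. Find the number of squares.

6

Let x be the number of squares; then F = 5 + x.
Edge–face incidences: 2E = 6·5 + 4·x = 30 + 4x.
Every vertex has degree 3, so 3V = 2E.
Euler: V − E + F = 2 ⇒ (2E)/3 − E + (5 + x) = 2.
Multiply by 6: 2·(2E) − 3·(2E) + 6·(5 + x) = 12, i.e. 30 + 6x − (30 + 4x) = 12.
Collecting terms: 2x = 12, so x = 6.
Then 2E = 30 + 4·6 = 54, so E = 27, V = 2E/3 = 18, F = 5 + 6 = 11.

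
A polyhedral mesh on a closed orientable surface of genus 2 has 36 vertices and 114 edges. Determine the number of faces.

76

For a closed orientable surface of genus 2, χ = 2 − 2·2 = -2.
F = -2 − V + E = -2 − 36 + 114 = 76.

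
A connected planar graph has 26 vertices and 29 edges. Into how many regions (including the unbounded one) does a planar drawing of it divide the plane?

5

Euler's formula for a connected plane graph: V − E + F = 2, so F = 2 − 26 + 29 = 5.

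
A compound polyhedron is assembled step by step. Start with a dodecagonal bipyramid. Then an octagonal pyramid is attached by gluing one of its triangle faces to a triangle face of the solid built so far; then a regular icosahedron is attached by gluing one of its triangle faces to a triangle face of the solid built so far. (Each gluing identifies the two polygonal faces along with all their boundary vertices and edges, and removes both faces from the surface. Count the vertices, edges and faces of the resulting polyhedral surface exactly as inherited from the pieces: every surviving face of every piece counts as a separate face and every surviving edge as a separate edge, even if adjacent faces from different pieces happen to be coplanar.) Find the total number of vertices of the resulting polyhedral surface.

A dodecagonal bipyramid: V=14, E=36, F=24.
Attach an octagonal pyramid (V=9, E=16, F=9) along a 3-gon: merge 3 vertices and 3 edges, delete both glued faces → V=20, E=49, F=31.
Attach a regular icosahedron (V=12, E=30, F=20) along a 3-gon: merge 3 vertices and 3 edges, delete both glued faces → V=29, E=76, F=49.
Check: V − E + F = 29 − 76 + 49 = 2.

29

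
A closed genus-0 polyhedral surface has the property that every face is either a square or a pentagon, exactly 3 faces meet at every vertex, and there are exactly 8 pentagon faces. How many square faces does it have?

2

Let x be the number of squares; then F = 8 + x.
Edge–face incidences: 2E = 5·8 + 4·x = 40 + 4x.
Every vertex has degree 3, so 3V = 2E.
Euler: V − E + F = 2 ⇒ (2E)/3 − E + (8 + x) = 2.
Multiply by 6: 2·(2E) − 3·(2E) + 6·(8 + x) = 12, i.e. 48 + 6x − (40 + 4x) = 12.
Collecting terms: 2x + 8 = 12, so 2x = 4, so x = 2.
Then 2E = 40 + 4·2 = 48, so E = 24, V = 2E/3 = 16, F = 8 + 2 = 10.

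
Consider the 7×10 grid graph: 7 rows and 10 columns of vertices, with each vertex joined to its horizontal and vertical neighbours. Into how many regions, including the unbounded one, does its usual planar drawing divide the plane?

55

The grid has V = 7·10 = 70 vertices and E = 7·9 + 10·6 = 123 edges.
F = 2 − V + E = 2 − 70 + 123 = 55.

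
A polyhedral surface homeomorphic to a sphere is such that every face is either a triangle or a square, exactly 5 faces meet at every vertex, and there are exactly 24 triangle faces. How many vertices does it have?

Let x be the number of squares; then F = 24 + x.
Edge–face incidences: 2E = 3·24 + 4·x = 72 + 4x.
Every vertex has degree 5, so 5V = 2E.
Euler: V − E + F = 2 ⇒ (2E)/5 − E + (24 + x) = 2.
Multiply by 10: 2·(2E) − 5·(2E) + 10·(24 + x) = 20, i.e. 240 + 10x − 3·(72 + 4x) = 20.
Collecting terms: −2x + 24 = 20, so −2x = −4, so x = 2.
Then 2E = 72 + 4·2 = 80, so E = 40, V = 2E/5 = 16, F = 24 + 2 = 26.

16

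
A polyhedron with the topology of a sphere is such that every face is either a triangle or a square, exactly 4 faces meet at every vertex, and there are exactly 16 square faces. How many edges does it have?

Let x be the number of triangles; then F = 16 + x.
Edge–face incidences: 2E = 4·16 + 3·x = 64 + 3x.
Every vertex has degree 4, so 4V = 2E.
Euler: V − E + F = 2 ⇒ (2E)/4 − E + (16 + x) = 2.
Multiply by 8: 2·(2E) − 4·(2E) + 8·(16 + x) = 16, i.e. 128 + 8x − 2·(64 + 3x) = 16.
Collecting terms: 2x = 16, so x = 8.
Then 2E = 64 + 3·8 = 88, so E = 44, V = 2E/4 = 22, F = 16 + 8 = 24.

44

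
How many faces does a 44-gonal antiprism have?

An antiprism on an n-gon has two n-gon caps and 2n triangles: V = 2·44 = 88, E = 4·44 = 176, F = 2·44 + 2 = 90.

90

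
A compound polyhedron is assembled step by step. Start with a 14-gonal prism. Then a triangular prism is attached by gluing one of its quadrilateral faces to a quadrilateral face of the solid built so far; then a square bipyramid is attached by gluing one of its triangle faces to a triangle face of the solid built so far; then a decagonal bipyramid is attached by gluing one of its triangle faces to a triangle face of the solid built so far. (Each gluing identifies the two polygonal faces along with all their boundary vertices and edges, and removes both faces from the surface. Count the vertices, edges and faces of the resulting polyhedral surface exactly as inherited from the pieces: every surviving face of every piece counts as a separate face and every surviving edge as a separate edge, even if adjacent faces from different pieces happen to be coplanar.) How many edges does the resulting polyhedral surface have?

83

A 14-gonal prism: V=28, E=42, F=16.
Attach a triangular prism (V=6, E=9, F=5) along a 4-gon: merge 4 vertices and 4 edges, delete both glued faces → V=30, E=47, F=19.
Attach a square bipyramid (V=6, E=12, F=8) along a 3-gon: merge 3 vertices and 3 edges, delete both glued faces → V=33, E=56, F=25.
Attach a decagonal bipyramid (V=12, E=30, F=20) along a 3-gon: merge 3 vertices and 3 edges, delete both glued faces → V=42, E=83, F=43.
Check: V − E + F = 42 − 83 + 43 = 2.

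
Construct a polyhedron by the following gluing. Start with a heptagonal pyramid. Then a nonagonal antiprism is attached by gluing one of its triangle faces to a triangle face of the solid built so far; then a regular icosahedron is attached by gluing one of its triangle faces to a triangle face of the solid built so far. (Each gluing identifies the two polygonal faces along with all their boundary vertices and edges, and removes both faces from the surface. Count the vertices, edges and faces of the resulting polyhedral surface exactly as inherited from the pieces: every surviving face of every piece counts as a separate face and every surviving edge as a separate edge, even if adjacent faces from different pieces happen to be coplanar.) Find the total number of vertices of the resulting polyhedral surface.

32

A heptagonal pyramid: V=8, E=14, F=8.
Attach a nonagonal antiprism (V=18, E=36, F=20) along a 3-gon: merge 3 vertices and 3 edges, delete both glued faces → V=23, E=47, F=26.
Attach a regular icosahedron (V=12, E=30, F=20) along a 3-gon: merge 3 vertices and 3 edges, delete both glued faces → V=32, E=74, F=44.
Check: V − E + F = 32 − 74 + 44 = 2.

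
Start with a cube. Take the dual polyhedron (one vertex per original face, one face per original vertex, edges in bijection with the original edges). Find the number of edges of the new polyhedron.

12

The base solid has V = 8, E = 12, F = 6.
The dual swaps V and F and preserves E: V′ = F = 6, E′ = E = 12, F′ = V = 8.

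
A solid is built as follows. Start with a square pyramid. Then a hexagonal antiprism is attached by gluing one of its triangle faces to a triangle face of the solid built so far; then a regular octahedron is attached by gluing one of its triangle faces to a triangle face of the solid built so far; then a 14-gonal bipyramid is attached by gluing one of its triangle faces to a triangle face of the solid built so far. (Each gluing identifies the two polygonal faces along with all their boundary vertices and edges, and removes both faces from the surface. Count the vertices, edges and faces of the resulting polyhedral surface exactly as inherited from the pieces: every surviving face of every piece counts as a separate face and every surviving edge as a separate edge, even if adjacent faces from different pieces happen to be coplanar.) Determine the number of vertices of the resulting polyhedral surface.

A square pyramid: V=5, E=8, F=5.
Attach a hexagonal antiprism (V=12, E=24, F=14) along a 3-gon: merge 3 vertices and 3 edges, delete both glued faces → V=14, E=29, F=17.
Attach a regular octahedron (V=6, E=12, F=8) along a 3-gon: merge 3 vertices and 3 edges, delete both glued faces → V=17, E=38, F=23.
Attach a 14-gonal bipyramid (V=16, E=42, F=28) along a 3-gon: merge 3 vertices and 3 edges, delete both glued faces → V=30, E=77, F=49.
Check: V − E + F = 30 − 77 + 49 = 2.

30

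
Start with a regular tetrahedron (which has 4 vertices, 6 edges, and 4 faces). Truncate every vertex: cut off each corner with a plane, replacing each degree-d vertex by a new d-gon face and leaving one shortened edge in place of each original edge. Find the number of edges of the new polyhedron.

18

Truncation replaces each original edge-end by a new vertex, so V′ = 2E = 12.
Each original edge survives, and each old vertex of degree d contributes d new edges; summing degrees gives Σd = 2E, so E′ = E + 2E = 3E = 18.
Each original face survives and each original vertex becomes one new face: F′ = F + V = 8.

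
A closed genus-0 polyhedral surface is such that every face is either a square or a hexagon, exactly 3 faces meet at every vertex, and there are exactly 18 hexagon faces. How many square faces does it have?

Let x be the number of squares; then F = 18 + x.
Edge–face incidences: 2E = 6·18 + 4·x = 108 + 4x.
Every vertex has degree 3, so 3V = 2E.
Euler: V − E + F = 2 ⇒ (2E)/3 − E + (18 + x) = 2.
Multiply by 6: 2·(2E) − 3·(2E) + 6·(18 + x) = 12, i.e. 108 + 6x − (108 + 4x) = 12.
Collecting terms: 2x = 12, so x = 6.
Then 2E = 108 + 4·6 = 132, so E = 66, V = 2E/3 = 44, F = 18 + 6 = 24.

6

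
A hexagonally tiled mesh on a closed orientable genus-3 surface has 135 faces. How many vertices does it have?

χ = 2 − 2·3 = -4, and every face is a hexagon so 6F = 2E.
E = 6·135/2 = 405. Then V = -4 + E − F = -4 + 405 − 135 = 266.

266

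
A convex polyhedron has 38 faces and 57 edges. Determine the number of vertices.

Here V − E + F = 2.
V = 2 + E − F = 2 + 57 − 38 = 21.

21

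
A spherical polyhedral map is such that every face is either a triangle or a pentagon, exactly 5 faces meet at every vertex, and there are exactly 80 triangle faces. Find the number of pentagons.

12

Let x be the number of pentagons; then F = 80 + x.
Edge–face incidences: 2E = 3·80 + 5·x = 240 + 5x.
Every vertex has degree 5, so 5V = 2E.
Euler: V − E + F = 2 ⇒ (2E)/5 − E + (80 + x) = 2.
Multiply by 10: 2·(2E) − 5·(2E) + 10·(80 + x) = 20, i.e. 800 + 10x − 3·(240 + 5x) = 20.
Collecting terms: −5x + 80 = 20, so −5x = −60, so x = 12.
Then 2E = 240 + 5·12 = 300, so E = 150, V = 2E/5 = 60, F = 80 + 12 = 92.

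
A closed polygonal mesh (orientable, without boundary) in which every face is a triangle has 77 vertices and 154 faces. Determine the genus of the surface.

Every face is a triangle, so 2E = 3·154 = 462, giving E = 231.
χ = V − E + F = 77 − 231 + 154 = 0.
For a closed orientable surface χ = 2 − 2g, so g = (2 − (0))/2 = 1.

1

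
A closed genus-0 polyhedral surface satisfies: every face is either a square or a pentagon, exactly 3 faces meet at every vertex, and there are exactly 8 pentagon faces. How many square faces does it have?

2

Let x be the number of squares; then F = 8 + x.
Edge–face incidences: 2E = 5·8 + 4·x = 40 + 4x.
Every vertex has degree 3, so 3V = 2E.
Euler: V − E + F = 2 ⇒ (2E)/3 − E + (8 + x) = 2.
Multiply by 6: 2·(2E) − 3·(2E) + 6·(8 + x) = 12, i.e. 48 + 6x − (40 + 4x) = 12.
Collecting terms: 2x + 8 = 12, so 2x = 4, so x = 2.
Then 2E = 40 + 4·2 = 48, so E = 24, V = 2E/3 = 16, F = 8 + 2 = 10.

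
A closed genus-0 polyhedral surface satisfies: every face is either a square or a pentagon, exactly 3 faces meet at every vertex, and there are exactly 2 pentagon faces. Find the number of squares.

5

Let x be the number of squares; then F = 2 + x.
Edge–face incidences: 2E = 5·2 + 4·x = 10 + 4x.
Every vertex has degree 3, so 3V = 2E.
Euler: V − E + F = 2 ⇒ (2E)/3 − E + (2 + x) = 2.
Multiply by 6: 2·(2E) − 3·(2E) + 6·(2 + x) = 12, i.e. 12 + 6x − (10 + 4x) = 12.
Collecting terms: 2x + 2 = 12, so 2x = 10, so x = 5.
Then 2E = 10 + 4·5 = 30, so E = 15, V = 2E/3 = 10, F = 2 + 5 = 7.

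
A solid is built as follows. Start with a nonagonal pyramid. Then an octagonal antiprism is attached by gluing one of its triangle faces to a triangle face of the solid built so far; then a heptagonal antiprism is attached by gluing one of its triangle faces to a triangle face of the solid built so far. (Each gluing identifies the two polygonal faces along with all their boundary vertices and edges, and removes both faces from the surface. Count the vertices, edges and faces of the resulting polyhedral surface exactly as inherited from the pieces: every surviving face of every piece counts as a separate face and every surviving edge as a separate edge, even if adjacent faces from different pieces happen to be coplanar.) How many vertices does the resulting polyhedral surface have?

A nonagonal pyramid: V=10, E=18, F=10.
Attach an octagonal antiprism (V=16, E=32, F=18) along a 3-gon: merge 3 vertices and 3 edges, delete both glued faces → V=23, E=47, F=26.
Attach a heptagonal antiprism (V=14, E=28, F=16) along a 3-gon: merge 3 vertices and 3 edges, delete both glued faces → V=34, E=72, F=40.
Check: V − E + F = 34 − 72 + 40 = 2.

34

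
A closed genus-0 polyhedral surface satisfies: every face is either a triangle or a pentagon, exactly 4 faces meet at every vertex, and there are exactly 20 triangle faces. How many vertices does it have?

Let x be the number of pentagons; then F = 20 + x.
Edge–face incidences: 2E = 3·20 + 5·x = 60 + 5x.
Every vertex has degree 4, so 4V = 2E.
Euler: V − E + F = 2 ⇒ (2E)/4 − E + (20 + x) = 2.
Multiply by 8: 2·(2E) − 4·(2E) + 8·(20 + x) = 16, i.e. 160 + 8x − 2·(60 + 5x) = 16.
Collecting terms: −2x + 40 = 16, so −2x = −24, so x = 12.
Then 2E = 60 + 5·12 = 120, so E = 60, V = 2E/4 = 30, F = 20 + 12 = 32.

30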